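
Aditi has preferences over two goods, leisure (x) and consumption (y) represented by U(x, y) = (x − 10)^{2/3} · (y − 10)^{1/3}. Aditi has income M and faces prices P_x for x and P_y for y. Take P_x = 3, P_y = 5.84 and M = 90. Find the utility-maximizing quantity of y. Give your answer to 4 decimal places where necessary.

MRS = 2·(y−10)/(x−10). Tangency with P_x/P_y gives y−10 = (1/2)·(P_x/P_y)·(x−10).
Substituting into the budget: x* = 10 + 2/3·(M − 10·P_x − 10·P_y)/P_x, and y* = 10 + 1/3·(…)/P_y.
Discretionary income = 90 − 10·3 − 10·5.84 = 1.6; y* = 10 + 1/3·1.6/5.84 = 10.0913.

y* = 10.0913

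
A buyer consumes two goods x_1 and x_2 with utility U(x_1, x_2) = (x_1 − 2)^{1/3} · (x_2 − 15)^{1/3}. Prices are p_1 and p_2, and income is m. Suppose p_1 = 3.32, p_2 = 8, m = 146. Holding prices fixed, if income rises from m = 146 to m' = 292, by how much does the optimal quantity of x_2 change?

This is Cobb-Douglas in (x_1−2, x_2−15): tangency gives 1/3·p_2·(x_2−15) = 1/3·p_1·(x_1−2).
After buying the subsistence bundle (2, 15), a share 0.5 of the remaining income goes to x_1: x_1* = 2 + 0.5·(m − 2p_1 − 15p_2)/p_1.
Discretionary income = 146 − 2·3.32 − 15·8 = 19.36; x_2* = 15 + 0.5·19.36/8 = 16.21.
At m' = 292: x_2* = 25.335. Change: 25.335 − 16.21 = 9.125.

Δx_2* = 9.125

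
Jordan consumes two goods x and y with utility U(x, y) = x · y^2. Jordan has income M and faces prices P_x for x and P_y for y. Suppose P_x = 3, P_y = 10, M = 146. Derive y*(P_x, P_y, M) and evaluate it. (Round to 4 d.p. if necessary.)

Tangency: MRS = (1/2)·y/x = P_x/P_y.
So P_y·y = 2·P_x·x; combined with the budget, a share 1/3 of income goes to x.
Demand: x*(P_x,P_y,M) = 1/3·M/P_x and y* = 2/3·M/P_y.
At P_x=3, P_y=10, M=146: y* = 2/3·146/10 = 9.7333.

y* = 9.7333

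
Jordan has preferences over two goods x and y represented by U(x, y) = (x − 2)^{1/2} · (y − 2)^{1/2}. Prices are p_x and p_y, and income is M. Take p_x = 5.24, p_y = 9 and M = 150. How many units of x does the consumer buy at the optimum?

This is Cobb-Douglas in (x−2, y−2): tangency gives 0.5·p_y·(y−2) = 0.5·p_x·(x−2).
Substituting into the budget: x* = 2 + 0.5·(M − 2·p_x − 2·p_y)/p_x, and y* = 2 + 0.5·(…)/p_y.
Discretionary income = 150 − 2·5.24 − 2·9 = 121.52; x* = 2 + 0.5·121.52/5.24 = 13.5954.

x* = 13.5954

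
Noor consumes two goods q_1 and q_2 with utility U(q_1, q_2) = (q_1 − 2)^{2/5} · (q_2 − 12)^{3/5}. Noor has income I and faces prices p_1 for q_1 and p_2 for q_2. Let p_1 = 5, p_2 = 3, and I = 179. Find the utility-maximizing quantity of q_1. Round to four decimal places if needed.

This is Cobb-Douglas in (q_1−2, q_2−12): tangency gives 0.4·p_2·(q_2−12) = 0.6·p_1·(q_1−2).
Substituting into the budget: q_1* = 2 + 0.4·(I − 2·p_1 − 12·p_2)/p_1, and q_2* = 12 + 0.6·(…)/p_2.
Discretionary income = 179 − 2·5 − 12·3 = 133; q_1* = 2 + 0.4·133/5 = 12.64.

q_1* = 12.64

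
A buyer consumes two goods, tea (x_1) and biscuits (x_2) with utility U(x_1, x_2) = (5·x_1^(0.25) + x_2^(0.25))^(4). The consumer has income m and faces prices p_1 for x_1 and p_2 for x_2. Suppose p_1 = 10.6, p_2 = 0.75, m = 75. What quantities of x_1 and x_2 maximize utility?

x_1* = 5.5157, x_2* = 22.0446

MU_x_1 ∝ 5·x_1^(-0.75), MU_x_2 ∝ x_2^(-0.75), so MRS = 5·(x_2/x_1)^(0.75) = p_1/p_2.
Solve for the ratio: x_2/x_1 = [(1/5)·p_1/p_2]^(4/3).
Substitute x_2 = (x_2/x_1)·x_1 into the budget: x_1* = m/(p_1 + p_2·(x_2/x_1)).
Numerically x_2/x_1 = 3.996681, so x_1* = 75/(10.6 + 0.75·3.996681) = 5.5157 and x_2* = 3.996681·5.5157 = 22.0446.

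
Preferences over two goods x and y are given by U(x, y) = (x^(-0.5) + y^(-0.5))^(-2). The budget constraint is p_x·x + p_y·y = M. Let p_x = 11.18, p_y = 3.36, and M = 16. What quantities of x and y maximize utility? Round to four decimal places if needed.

x* = 0.857, y* = 1.9102

Numerically y/x = 2.228786, so x* = 16/(11.18 + 3.36·2.228786) = 0.857 and y* = 2.228786·0.857 = 1.9102.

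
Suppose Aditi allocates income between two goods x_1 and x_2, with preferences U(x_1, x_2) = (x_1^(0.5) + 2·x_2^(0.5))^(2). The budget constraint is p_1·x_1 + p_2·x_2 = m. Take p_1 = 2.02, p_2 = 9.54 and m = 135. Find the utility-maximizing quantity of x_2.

MU_x_1 ∝ x_1^(-0.5), MU_x_2 ∝ 2·x_2^(-0.5), so MRS = (1/2)·(x_2/x_1)^(0.5) = p_1/p_2.
Hence x_2/x_1 = (2·p_1/p_2)^(1/(0.5)), i.e. raised to the 2 power.
Substitute x_2 = (x_2/x_1)·x_1 into the budget: x_1* = m/(p_1 + p_2·(x_2/x_1)).
Numerically x_2/x_1 = 0.179335, so x_1* = 135/(2.02 + 9.54·0.179335) = 36.1847 and x_2* = 0.179335·36.1847 = 6.4892.

x_2* = 6.4892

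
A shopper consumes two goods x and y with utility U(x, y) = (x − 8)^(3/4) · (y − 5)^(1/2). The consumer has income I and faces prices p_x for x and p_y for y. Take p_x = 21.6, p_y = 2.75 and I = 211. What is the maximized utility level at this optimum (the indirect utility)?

V = 1.4109

Let x' = x−8, y' = y−5. MRS = (3/2)·y'/x' = p_x/p_y.
After buying the subsistence bundle (8, 5), a share 0.6 of the remaining income goes to x: x* = 8 + 0.6·(I − 8p_x − 5p_y)/p_x.
Discretionary income = 211 − 8·21.6 − 5·2.75 = 24.45; x* = 8 + 0.6·24.45/21.6 = 8.6792; y* = 5 + 0.4·24.45/2.75 = 8.5564.
Utility at the optimum: U(8.6792, 8.5564) = 1.4109.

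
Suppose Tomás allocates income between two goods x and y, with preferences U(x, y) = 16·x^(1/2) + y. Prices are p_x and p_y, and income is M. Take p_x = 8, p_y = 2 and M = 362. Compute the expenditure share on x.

share on x = 0.0884

MU_x = 8/√x, MU_y = 1. Tangency: 8/√x = p_x/p_y.
Solve: √x = 8·p_y/p_x, so x*(p_x,p_y) = (8·p_y/p_x)², and y* = (M − p_x·x*)/p_y.
Plugging in: x* = (8·2/8)² = 4, y* = 165.
Expenditure on x: 8·4 = 32; share = 0.0884.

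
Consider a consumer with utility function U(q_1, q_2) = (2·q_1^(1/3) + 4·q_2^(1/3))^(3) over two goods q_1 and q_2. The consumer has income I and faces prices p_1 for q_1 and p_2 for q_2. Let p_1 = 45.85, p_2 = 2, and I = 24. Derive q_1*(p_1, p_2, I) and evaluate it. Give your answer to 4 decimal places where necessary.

From the CES first-order condition, (1/2)·(q_2/q_1)^(2/3) = p_1/p_2.
Hence q_2/q_1 = (2·p_1/p_2)^(1/(2/3)), i.e. raised to the 1.5 power.
With the ratio pinned down, the budget gives q_1* = I/(p_1 + p_2·(q_2/q_1)) and q_2* = (q_2/q_1)·q_1*.
Numerically q_2/q_1 = 310.4624, so q_1* = 24/(45.85 + 2·310.4624) = 0.036.

q_1* = 0.036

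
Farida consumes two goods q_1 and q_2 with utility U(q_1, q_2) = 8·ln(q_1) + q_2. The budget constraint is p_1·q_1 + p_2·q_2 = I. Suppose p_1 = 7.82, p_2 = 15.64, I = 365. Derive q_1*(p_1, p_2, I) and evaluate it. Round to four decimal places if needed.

q_1* = 16

Set MRS = p_1/p_2: (8/q_1)/1 = p_1/p_2.
So q_1*(p_1,p_2) = 8·p_2/p_1, independent of income; and q_2* = (I − 8·p_2)/p_2.
At the given prices: q_1* = 8·15.64/7.82 = 16.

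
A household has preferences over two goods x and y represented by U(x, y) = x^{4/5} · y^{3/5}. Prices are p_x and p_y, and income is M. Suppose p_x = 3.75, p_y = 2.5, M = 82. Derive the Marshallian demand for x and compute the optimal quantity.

At p_x=3.75, p_y=2.5, M=82: x* = 4/7·82/3.75 = 12.4952.

x* = 12.4952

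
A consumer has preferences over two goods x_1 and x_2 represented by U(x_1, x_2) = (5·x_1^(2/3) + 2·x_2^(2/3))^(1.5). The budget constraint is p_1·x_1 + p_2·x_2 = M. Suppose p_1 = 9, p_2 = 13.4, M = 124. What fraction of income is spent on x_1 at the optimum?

With the ratio pinned down, the budget gives x_1* = M/(p_1 + p_2·(x_2/x_1)) and x_2* = (x_2/x_1)·x_1*.
Numerically x_2/x_1 = 0.019391, so x_1* = 124/(9 + 13.4·0.019391) = 13.3912 and x_2* = 0.019391·13.3912 = 0.2597.
Expenditure on x_1: 9·13.3912 = 120.5205; share = 0.9719.

share on x_1 = 0.9719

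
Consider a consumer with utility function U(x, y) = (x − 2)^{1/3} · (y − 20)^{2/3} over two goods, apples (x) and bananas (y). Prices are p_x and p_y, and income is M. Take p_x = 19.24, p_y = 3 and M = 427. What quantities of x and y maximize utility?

x* = 7.6916, y* = 93.0044

After buying the subsistence bundle (2, 20), a share 1/3 of the remaining income goes to x: x* = 2 + 1/3·(M − 2p_x − 20p_y)/p_x.
Discretionary income = 427 − 2·19.24 − 20·3 = 328.52; x* = 2 + 1/3·328.52/19.24 = 7.6916; y* = 20 + 2/3·328.52/3 = 93.0044.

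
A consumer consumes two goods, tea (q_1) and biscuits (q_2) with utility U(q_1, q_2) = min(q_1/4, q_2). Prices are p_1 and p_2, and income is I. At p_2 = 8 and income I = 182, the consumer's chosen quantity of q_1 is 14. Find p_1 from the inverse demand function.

p_1 = 11

With perfect complements, no substitution: consume in ratio q_1:q_2 = 4:1.
Budget: p_1·q_1 + p_2·(1/4)·q_1 = I, so (4·p_1 + p_2)·q_1 = 4·I.
Demand: q_1*(p_1,p_2,I) = 4·I/(4·p_1 + p_2), q_2* = I/(4·p_1 + p_2).
Set q_1* = 14 in the demand function and solve for p_1: p_1 = 11.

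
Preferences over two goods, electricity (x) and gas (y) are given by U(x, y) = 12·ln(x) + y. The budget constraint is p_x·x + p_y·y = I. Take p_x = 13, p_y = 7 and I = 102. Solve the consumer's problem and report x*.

Set MRS = p_x/p_y: (12/x)/1 = p_x/p_y.
So x*(p_x,p_y) = 12·p_y/p_x, independent of income; and y* = (I − 12·p_y)/p_y.
At the given prices: x* = 12·7/13 = 6.4615.

x* = 6.4615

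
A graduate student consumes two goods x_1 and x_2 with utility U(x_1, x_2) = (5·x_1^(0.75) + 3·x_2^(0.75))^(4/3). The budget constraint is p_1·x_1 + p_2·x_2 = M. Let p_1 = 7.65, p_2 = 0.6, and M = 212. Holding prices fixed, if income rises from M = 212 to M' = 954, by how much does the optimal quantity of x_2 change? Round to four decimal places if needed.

Substitute x_2 = (x_2/x_1)·x_1 into the budget: x_1* = M/(p_1 + p_2·(x_2/x_1)).
Numerically x_2/x_1 = 3424.883006, so x_1* = 212/(7.65 + 0.6·3424.883006) = 0.1028 and x_2* = 3424.883006·0.1028 = 352.0228.
At M' = 954: x_2* = 1584.1028. Change: 1584.1028 − 352.0228 = 1232.0799.

Δx_2* = 1232.0799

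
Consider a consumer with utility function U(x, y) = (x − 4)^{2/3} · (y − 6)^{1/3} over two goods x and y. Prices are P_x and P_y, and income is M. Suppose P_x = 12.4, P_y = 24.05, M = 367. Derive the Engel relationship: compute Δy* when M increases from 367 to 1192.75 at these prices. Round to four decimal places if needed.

Let x' = x−4, y' = y−6. MRS = 2·y'/x' = P_x/P_y.
After buying the subsistence bundle (4, 6), a share 2/3 of the remaining income goes to x: x* = 4 + 2/3·(M − 4P_x − 6P_y)/P_x.
Discretionary income = 367 − 4·12.4 − 6·24.05 = 173.1; y* = 6 + 1/3·173.1/24.05 = 8.3992.
At M' = 1192.75: y* = 19.8441. Change: 19.8441 − 8.3992 = 11.4449.

Δy* = 11.4449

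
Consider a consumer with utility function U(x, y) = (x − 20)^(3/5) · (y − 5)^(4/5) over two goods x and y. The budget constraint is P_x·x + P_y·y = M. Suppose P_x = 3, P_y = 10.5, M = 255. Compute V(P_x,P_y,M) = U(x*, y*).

V = 31.3979

Let x' = x−20, y' = y−5. MRS = (3/4)·y'/x' = P_x/P_y.
After buying the subsistence bundle (20, 5), a share 3/7 of the remaining income goes to x: x* = 20 + 3/7·(M − 20P_x − 5P_y)/P_x.
Discretionary income = 255 − 20·3 − 5·10.5 = 142.5; x* = 20 + 3/7·142.5/3 = 40.3571; y* = 5 + 4/7·142.5/10.5 = 12.7551.
Utility at the optimum: U(40.3571, 12.7551) = 31.3979.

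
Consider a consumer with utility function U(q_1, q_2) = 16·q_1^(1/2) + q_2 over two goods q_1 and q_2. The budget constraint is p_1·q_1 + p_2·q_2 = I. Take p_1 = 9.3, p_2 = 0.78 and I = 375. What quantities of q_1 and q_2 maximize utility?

q_1* = 0.4502, q_2* = 475.4015

Set MRS = p_1/p_2: 8·q_1^(−1/2) = p_1/p_2.
Thus q_1* = (8·p_2/p_1)² — independent of I — with the rest of income spent on q_2.
Plugging in: q_1* = (8·0.78/9.3)² = 0.4502, q_2* = 475.4015.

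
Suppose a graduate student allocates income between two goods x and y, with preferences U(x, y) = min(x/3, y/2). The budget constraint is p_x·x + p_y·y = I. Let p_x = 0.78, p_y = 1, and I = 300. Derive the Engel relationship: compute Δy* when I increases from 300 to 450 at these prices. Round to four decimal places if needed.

Δy* = 69.1244

With perfect complements, no substitution: consume in ratio x:y = 3:2.
Budget: p_x·x + p_y·(2/3)·x = I, so (3·p_x + 2·p_y)·x = 3·I.
Demand: x*(p_x,p_y,I) = 3·I/(3·p_x + 2·p_y), y* = 2·I/(3·p_x + 2·p_y).
Here 3·0.78 + 2·1 = 4.34, giving y* = 138.2488.
At I' = 450: y* = 207.3733. Change: 207.3733 − 138.2488 = 69.1244.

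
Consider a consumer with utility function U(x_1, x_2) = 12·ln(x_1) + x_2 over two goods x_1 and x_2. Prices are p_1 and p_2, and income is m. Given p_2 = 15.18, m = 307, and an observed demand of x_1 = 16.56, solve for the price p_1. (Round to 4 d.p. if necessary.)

MU_x_1 = 12/x_1, MU_x_2 = 1. Tangency: 12/x_1 = p_1/p_2.
So x_1*(p_1,p_2) = 12·p_2/p_1, independent of income; and x_2* = (m − 12·p_2)/p_2.
Set x_1* = 16.56 in the demand function and solve for p_1: p_1 = 11.

p_1 = 11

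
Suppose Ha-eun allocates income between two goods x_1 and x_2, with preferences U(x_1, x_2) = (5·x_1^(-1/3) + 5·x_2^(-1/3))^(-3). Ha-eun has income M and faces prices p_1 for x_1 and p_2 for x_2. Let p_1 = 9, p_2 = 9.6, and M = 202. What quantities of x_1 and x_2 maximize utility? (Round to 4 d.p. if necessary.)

x_1* = 11.1317, x_2* = 10.6057

From the CES first-order condition, (x_2/x_1)^(4/3) = p_1/p_2.
Solve for the ratio: x_2/x_1 = [p_1/p_2]^(0.75).
Substitute x_2 = (x_2/x_1)·x_1 into the budget: x_1* = M/(p_1 + p_2·(x_2/x_1)).
Numerically x_2/x_1 = 0.952749, so x_1* = 202/(9 + 9.6·0.952749) = 11.1317 and x_2* = 0.952749·11.1317 = 10.6057.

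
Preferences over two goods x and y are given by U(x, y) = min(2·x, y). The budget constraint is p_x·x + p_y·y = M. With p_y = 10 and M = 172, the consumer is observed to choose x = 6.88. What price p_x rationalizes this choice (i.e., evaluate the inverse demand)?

p_x = 5

With perfect complements, no substitution: consume in ratio x:y = 1:2.
Budget: p_x·x + p_y·2·x = M, so (p_x + 2·p_y)·x = M.
Demand: x*(p_x,p_y,M) = M/(p_x + 2·p_y), y* = 2·M/(p_x + 2·p_y).
Set x* = 6.88 in the demand function and solve for p_x: p_x = 5.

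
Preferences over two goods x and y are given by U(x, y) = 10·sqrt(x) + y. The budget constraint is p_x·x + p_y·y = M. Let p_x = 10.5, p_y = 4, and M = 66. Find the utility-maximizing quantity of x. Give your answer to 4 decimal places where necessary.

Utility is quasi-linear in y; the FOC for x is 5/√x = p_x/p_y.
Solve: √x = 5·p_y/p_x, so x*(p_x,p_y) = (5·p_y/p_x)², and y* = (M − p_x·x*)/p_y.
Plugging in: x* = (5·4/10.5)² = 3.6281.

x* = 3.6281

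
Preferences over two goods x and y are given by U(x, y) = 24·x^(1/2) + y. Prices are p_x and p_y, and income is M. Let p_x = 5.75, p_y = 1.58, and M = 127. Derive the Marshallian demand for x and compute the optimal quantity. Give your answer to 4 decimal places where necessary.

Utility is quasi-linear in y; the FOC for x is 12/√x = p_x/p_y.
Thus x* = (12·p_y/p_x)² — independent of M — with the rest of income spent on y.
Plugging in: x* = (12·1.58/5.75)² = 10.8728.

x* = 10.8728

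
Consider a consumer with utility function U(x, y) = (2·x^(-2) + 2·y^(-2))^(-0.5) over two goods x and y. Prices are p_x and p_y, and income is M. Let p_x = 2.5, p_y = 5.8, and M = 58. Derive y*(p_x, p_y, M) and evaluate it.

y* = 6.3669

From the CES first-order condition, (y/x)^(3) = p_x/p_y.
Hence y/x = (p_x/p_y)^(1/(3)), i.e. raised to the 1/3 power.
With the ratio pinned down, the budget gives x* = M/(p_x + p_y·(y/x)) and y* = (y/x)·x*.
Numerically y/x = 0.755389, so x* = 58/(2.5 + 5.8·0.755389) = 8.4287 and y* = 0.755389·8.4287 = 6.3669.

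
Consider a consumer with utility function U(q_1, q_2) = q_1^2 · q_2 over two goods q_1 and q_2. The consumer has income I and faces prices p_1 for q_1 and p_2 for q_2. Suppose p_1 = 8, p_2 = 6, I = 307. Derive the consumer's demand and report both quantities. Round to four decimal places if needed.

MU_q_1/MU_q_2 = (2·q_2)/(q_1); tangency sets this equal to p_1/p_2.
So 2·p_2·q_2 = p_1·q_1; combined with the budget, a share 2/3 of income goes to q_1.
Demand: q_1*(p_1,p_2,I) = 2/3·I/p_1 and q_2* = 1/3·I/p_2.
At p_1=8, p_2=6, I=307: q_1* = 2/3·307/8 = 25.5833, q_2* = 17.0556.

q_1* = 25.5833, q_2* = 17.0556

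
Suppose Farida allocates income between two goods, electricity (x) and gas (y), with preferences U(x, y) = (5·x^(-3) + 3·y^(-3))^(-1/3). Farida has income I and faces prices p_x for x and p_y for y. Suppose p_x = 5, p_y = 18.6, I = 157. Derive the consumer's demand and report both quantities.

x* = 9.3523, y* = 5.9268

From the CES first-order condition, (5/3)·(y/x)^(4) = p_x/p_y.
Hence y/x = ((3/5)·p_x/p_y)^(1/(4)), i.e. raised to the 0.25 power.
With the ratio pinned down, the budget gives x* = I/(p_x + p_y·(y/x)) and y* = (y/x)·x*.
Numerically y/x = 0.633727, so x* = 157/(5 + 18.6·0.633727) = 9.3523 and y* = 0.633727·9.3523 = 5.9268.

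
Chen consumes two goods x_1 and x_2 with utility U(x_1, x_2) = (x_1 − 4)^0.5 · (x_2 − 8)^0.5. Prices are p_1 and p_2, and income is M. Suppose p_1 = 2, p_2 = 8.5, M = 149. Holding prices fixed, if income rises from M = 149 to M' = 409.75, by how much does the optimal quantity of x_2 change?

Δx_2* = 15.3382

After buying the subsistence bundle (4, 8), a share 0.5 of the remaining income goes to x_1: x_1* = 4 + 0.5·(M − 4p_1 − 8p_2)/p_1.
Discretionary income = 149 − 4·2 − 8·8.5 = 73; x_2* = 8 + 0.5·73/8.5 = 12.2941.
At M' = 409.75: x_2* = 27.6324. Change: 27.6324 − 12.2941 = 15.3382.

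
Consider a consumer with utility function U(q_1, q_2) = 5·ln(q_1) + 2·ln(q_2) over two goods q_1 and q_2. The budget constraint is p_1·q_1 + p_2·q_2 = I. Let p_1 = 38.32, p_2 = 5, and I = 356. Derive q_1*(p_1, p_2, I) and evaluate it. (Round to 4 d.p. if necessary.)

q_1* = 6.6358

MU_q_1/MU_q_2 = (5·q_2)/(2·q_1); tangency sets this equal to p_1/p_2.
Rearranging, p_2·q_2 = (2/5)·p_1·q_1. Substituting into the budget gives p_1·q_1·(1 + (2/5)) = I.
Demand: q_1*(p_1,p_2,I) = 5/7·I/p_1 and q_2* = 2/7·I/p_2.
At p_1=38.32, p_2=5, I=356: q_1* = 5/7·356/38.32 = 6.6358.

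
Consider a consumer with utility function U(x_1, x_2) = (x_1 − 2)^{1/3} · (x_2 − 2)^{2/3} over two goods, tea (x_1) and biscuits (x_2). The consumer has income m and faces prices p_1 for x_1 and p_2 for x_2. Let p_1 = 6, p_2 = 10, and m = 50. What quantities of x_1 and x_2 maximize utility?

x_1* = 3, x_2* = 3.2

This is Cobb-Douglas in (x_1−2, x_2−2): tangency gives 1/3·p_2·(x_2−2) = 2/3·p_1·(x_1−2).
Substituting into the budget: x_1* = 2 + 1/3·(m − 2·p_1 − 2·p_2)/p_1, and x_2* = 2 + 2/3·(…)/p_2.
Discretionary income = 50 − 2·6 − 2·10 = 18; x_1* = 2 + 1/3·18/6 = 3; x_2* = 2 + 2/3·18/10 = 3.2.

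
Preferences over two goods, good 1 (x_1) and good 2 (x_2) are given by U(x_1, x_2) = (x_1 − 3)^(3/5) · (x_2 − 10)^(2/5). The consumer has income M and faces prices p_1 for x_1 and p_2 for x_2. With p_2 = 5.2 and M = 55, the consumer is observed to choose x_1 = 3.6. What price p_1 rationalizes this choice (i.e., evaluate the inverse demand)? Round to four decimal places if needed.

p_1 = 0.75

Let x_1' = x_1−3, x_2' = x_2−10. MRS = (3/2)·x_2'/x_1' = p_1/p_2.
After buying the subsistence bundle (3, 10), a share 0.6 of the remaining income goes to x_1: x_1* = 3 + 0.6·(M − 3p_1 − 10p_2)/p_1.
Set x_1* = 3.6 in the demand function and solve for p_1: p_1 = 0.75.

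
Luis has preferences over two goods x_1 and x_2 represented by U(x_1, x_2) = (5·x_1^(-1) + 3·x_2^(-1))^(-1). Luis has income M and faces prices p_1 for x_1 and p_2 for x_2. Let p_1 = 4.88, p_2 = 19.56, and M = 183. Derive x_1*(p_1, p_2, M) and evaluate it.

Numerically x_2/x_1 = 0.386902, so x_1* = 183/(4.88 + 19.56·0.386902) = 14.7014.

x_1* = 14.7014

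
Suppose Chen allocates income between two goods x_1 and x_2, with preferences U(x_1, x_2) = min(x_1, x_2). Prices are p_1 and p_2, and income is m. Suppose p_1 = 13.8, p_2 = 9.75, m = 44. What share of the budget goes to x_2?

share on x_2 = 0.414

Leontief preferences: the optimum is at the kink where x_1/1 = x_2/1, i.e. x_2 = x_1.
Budget: p_1·x_1 + p_2·x_1 = m, so (p_1 + p_2)·x_1 = m.
Demand: x_1*(p_1,p_2,m) = m/(p_1 + p_2), x_2* = m/(p_1 + p_2).
Here 13.8 + 9.75 = 23.55, giving x_1* = 1.8684 and x_2* = 1.8684.
Expenditure on x_2: 9.75·1.8684 = 18.2166; share = 0.414.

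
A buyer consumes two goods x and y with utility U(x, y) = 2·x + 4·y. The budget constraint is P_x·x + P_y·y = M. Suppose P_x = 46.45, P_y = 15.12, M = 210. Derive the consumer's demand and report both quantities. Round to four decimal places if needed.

x* = 0, y* = 13.8889

Linear utility — the consumer picks whichever good has higher MU/price: 2/46.45 = 0.0431 vs 4/15.12 = 0.2646.
y gives more utility per dollar, so spend all income on y: y* = M/P_y, x* = 0.
Numerically: x* = 0, y* = 13.8889.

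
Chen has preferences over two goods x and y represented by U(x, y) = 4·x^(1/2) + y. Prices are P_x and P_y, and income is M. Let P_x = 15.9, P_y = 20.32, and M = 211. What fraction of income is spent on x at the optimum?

MU_x = 2/√x, MU_y = 1. Tangency: 2/√x = P_x/P_y.
Solve: √x = 2·P_y/P_x, so x*(P_x,P_y) = (2·P_y/P_x)², and y* = (M − P_x·x*)/P_y.
Plugging in: x* = (2·20.32/15.9)² = 6.533, y* = 5.2719.
Expenditure on x: 15.9·6.533 = 103.8748; share = 0.4923.

share on x = 0.4923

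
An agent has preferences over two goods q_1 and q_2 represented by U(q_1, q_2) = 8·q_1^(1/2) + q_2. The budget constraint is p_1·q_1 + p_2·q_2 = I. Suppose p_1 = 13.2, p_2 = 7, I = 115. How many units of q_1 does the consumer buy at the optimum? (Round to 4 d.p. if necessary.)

MU_q_1 = 4/√q_1, MU_q_2 = 1. Tangency: 4/√q_1 = p_1/p_2.
Thus q_1* = (4·p_2/p_1)² — independent of I — with the rest of income spent on q_2.
Plugging in: q_1* = (4·7/13.2)² = 4.4995.

q_1* = 4.4995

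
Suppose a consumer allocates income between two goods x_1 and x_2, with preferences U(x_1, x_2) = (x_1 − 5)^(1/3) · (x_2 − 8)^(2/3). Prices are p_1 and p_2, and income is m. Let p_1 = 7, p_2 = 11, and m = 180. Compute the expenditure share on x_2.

share on x_2 = 0.7

This is Cobb-Douglas in (x_1−5, x_2−8): tangency gives 1/3·p_2·(x_2−8) = 2/3·p_1·(x_1−5).
After buying the subsistence bundle (5, 8), a share 1/3 of the remaining income goes to x_1: x_1* = 5 + 1/3·(m − 5p_1 − 8p_2)/p_1.
Discretionary income = 180 − 5·7 − 8·11 = 57; x_1* = 5 + 1/3·57/7 = 7.7143; x_2* = 8 + 2/3·57/11 = 11.4545.
Expenditure on x_2: 11·11.4545 = 126; share = 0.7.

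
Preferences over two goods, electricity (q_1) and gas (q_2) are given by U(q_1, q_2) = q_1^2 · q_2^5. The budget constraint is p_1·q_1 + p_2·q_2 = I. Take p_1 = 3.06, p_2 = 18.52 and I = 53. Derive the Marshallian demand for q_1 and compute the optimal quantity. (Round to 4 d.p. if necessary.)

Tangency: MRS = (2/5)·q_2/q_1 = p_1/p_2.
So 2·p_2·q_2 = 5·p_1·q_1; combined with the budget, a share 2/7 of income goes to q_1.
Demand: q_1*(p_1,p_2,I) = 2/7·I/p_1 and q_2* = 5/7·I/p_2.
At p_1=3.06, p_2=18.52, I=53: q_1* = 2/7·53/3.06 = 4.9486.

q_1* = 4.9486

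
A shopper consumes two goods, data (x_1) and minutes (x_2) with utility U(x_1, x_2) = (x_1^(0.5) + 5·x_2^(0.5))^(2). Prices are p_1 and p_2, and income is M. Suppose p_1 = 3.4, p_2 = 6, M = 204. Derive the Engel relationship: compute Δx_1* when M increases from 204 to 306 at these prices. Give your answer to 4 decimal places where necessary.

With the ratio pinned down, the budget gives x_1* = M/(p_1 + p_2·(x_2/x_1)) and x_2* = (x_2/x_1)·x_1*.
Numerically x_2/x_1 = 8.027778, so x_1* = 204/(3.4 + 6·8.027778) = 3.956.
At M' = 306: x_1* = 5.9341. Change: 5.9341 − 3.956 = 1.978.

Δx_1* = 1.978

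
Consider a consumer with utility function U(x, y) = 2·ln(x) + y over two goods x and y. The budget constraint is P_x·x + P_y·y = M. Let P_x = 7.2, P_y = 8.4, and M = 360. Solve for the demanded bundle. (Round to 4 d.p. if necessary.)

x* = 2.3333, y* = 40.8571

Set MRS = P_x/P_y: (2/x)/1 = P_x/P_y.
So x*(P_x,P_y) = 2·P_y/P_x, independent of income; and y* = (M − 2·P_y)/P_y.
At the given prices: x* = 2·8.4/7.2 = 2.3333, and y* = 40.8571.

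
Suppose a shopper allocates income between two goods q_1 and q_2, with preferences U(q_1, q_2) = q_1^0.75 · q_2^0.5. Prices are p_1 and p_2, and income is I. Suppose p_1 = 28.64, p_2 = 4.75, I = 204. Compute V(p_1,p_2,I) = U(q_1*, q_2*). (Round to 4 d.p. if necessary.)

MU_q_1/MU_q_2 = (0.75·q_2)/(0.5·q_1); tangency sets this equal to p_1/p_2.
Rearranging, p_2·q_2 = (2/3)·p_1·q_1. Substituting into the budget gives p_1·q_1·(1 + (2/3)) = I.
Demand: q_1*(p_1,p_2,I) = 0.6·I/p_1 and q_2* = 0.4·I/p_2.
At p_1=28.64, p_2=4.75, I=204: q_1* = 0.6·204/28.64 = 4.2737, q_2* = 17.1789.
Utility at the optimum: U(4.2737, 17.1789) = 12.3198.

V = 12.3198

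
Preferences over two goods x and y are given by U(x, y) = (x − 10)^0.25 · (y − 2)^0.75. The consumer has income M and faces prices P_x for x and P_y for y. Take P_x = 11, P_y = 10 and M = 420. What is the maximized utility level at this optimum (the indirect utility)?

V = 16.1373

Let x' = x−10, y' = y−2. MRS = (1/3)·y'/x' = P_x/P_y.
After buying the subsistence bundle (10, 2), a share 0.25 of the remaining income goes to x: x* = 10 + 0.25·(M − 10P_x − 2P_y)/P_x.
Discretionary income = 420 − 10·11 − 2·10 = 290; x* = 10 + 0.25·290/11 = 16.5909; y* = 2 + 0.75·290/10 = 23.75.
Utility at the optimum: U(16.5909, 23.75) = 16.1373.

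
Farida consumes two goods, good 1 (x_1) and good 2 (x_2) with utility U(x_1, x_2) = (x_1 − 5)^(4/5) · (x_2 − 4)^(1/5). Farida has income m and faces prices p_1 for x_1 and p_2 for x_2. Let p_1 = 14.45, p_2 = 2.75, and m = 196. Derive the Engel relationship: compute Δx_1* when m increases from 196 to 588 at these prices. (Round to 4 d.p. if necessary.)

Δx_1* = 21.7024

Substituting into the budget: x_1* = 5 + 0.8·(m − 5·p_1 − 4·p_2)/p_1, and x_2* = 4 + 0.2·(…)/p_2.
Discretionary income = 196 − 5·14.45 − 4·2.75 = 112.75; x_1* = 5 + 0.8·112.75/14.45 = 11.2422.
At m' = 588: x_1* = 32.9446. Change: 32.9446 − 11.2422 = 21.7024.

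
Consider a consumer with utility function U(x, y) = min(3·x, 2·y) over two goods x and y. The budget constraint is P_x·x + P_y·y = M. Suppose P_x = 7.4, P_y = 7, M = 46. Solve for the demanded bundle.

x* = 2.5698, y* = 3.8547

With perfect complements, no substitution: consume in ratio x:y = 2:3.
Budget: P_x·x + P_y·(3/2)·x = M, so (2·P_x + 3·P_y)·x = 2·M.
Demand: x*(P_x,P_y,M) = 2·M/(2·P_x + 3·P_y), y* = 3·M/(2·P_x + 3·P_y).
Here 2·7.4 + 3·7 = 35.8, giving x* = 2.5698 and y* = 3.8547.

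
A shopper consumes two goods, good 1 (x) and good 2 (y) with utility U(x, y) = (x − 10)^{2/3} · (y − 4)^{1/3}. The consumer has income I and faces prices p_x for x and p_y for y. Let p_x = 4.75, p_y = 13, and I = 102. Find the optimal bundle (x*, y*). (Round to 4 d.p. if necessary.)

x* = 10.3509, y* = 4.0641

Let x' = x−10, y' = y−4. MRS = 2·y'/x' = p_x/p_y.
Substituting into the budget: x* = 10 + 2/3·(I − 10·p_x − 4·p_y)/p_x, and y* = 4 + 1/3·(…)/p_y.
Discretionary income = 102 − 10·4.75 − 4·13 = 2.5; x* = 10 + 2/3·2.5/4.75 = 10.3509; y* = 4 + 1/3·2.5/13 = 4.0641.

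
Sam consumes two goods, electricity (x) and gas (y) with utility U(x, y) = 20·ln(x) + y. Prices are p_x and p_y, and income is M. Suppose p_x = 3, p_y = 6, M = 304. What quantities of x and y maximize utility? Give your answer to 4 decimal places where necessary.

MU_x = 20/x, MU_y = 1. Tangency: 20/x = p_x/p_y.
So x*(p_x,p_y) = 20·p_y/p_x, independent of income; and y* = (M − 20·p_y)/p_y.
At the given prices: x* = 20·6/3 = 40, and y* = 30.6667.

x* = 40, y* = 30.6667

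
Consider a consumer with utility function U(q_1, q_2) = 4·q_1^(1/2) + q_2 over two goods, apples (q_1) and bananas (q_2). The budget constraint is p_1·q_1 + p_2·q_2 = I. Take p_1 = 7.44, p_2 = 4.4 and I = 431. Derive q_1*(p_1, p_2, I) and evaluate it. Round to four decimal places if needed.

MU_q_1 = 2/√q_1, MU_q_2 = 1. Tangency: 2/√q_1 = p_1/p_2.
Thus q_1* = (2·p_2/p_1)² — independent of I — with the rest of income spent on q_2.
Plugging in: q_1* = (2·4.4/7.44)² = 1.399.

q_1* = 1.399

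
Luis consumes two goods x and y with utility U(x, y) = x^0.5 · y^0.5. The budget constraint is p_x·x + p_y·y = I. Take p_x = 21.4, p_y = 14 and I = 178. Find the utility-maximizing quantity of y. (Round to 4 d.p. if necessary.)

y* = 6.3571

MU_x/MU_y = (0.5·y)/(0.5·x); tangency sets this equal to p_x/p_y.
So 0.5·p_y·y = 0.5·p_x·x; combined with the budget, a share 0.5 of income goes to x.
Demand: x*(p_x,p_y,I) = 0.5·I/p_x and y* = 0.5·I/p_y.
At p_x=21.4, p_y=14, I=178: y* = 0.5·178/14 = 6.3571.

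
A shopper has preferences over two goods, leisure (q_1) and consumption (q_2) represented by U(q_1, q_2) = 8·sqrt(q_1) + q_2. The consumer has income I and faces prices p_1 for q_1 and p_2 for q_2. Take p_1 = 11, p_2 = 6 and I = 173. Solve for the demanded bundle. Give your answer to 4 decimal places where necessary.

q_1* = 4.7603, q_2* = 20.1061

Utility is quasi-linear in q_2; the FOC for q_1 is 4/√q_1 = p_1/p_2.
Thus q_1* = (4·p_2/p_1)² — independent of I — with the rest of income spent on q_2.
Plugging in: q_1* = (4·6/11)² = 4.7603, q_2* = 20.1061.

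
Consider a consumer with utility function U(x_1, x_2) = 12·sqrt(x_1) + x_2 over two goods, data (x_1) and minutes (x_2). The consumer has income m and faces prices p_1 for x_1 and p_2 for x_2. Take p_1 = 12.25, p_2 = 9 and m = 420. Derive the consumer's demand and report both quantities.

Plugging in: x_1* = (6·9/12.25)² = 19.4319, x_2* = 20.2177.

x_1* = 19.4319, x_2* = 20.2177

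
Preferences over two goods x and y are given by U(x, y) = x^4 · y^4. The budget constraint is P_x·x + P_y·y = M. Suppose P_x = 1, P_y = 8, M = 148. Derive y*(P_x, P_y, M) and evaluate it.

Tangency: MRS = y/x = P_x/P_y.
So 4·P_y·y = 4·P_x·x; combined with the budget, a share 0.5 of income goes to x.
Demand: x*(P_x,P_y,M) = 0.5·M/P_x and y* = 0.5·M/P_y.
At P_x=1, P_y=8, M=148: y* = 0.5·148/8 = 9.25.

y* = 9.25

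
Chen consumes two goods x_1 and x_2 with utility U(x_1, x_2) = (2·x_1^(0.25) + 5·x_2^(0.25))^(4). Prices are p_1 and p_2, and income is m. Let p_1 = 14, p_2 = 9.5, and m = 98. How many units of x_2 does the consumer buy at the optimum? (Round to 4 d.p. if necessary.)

From the CES first-order condition, (2/5)·(x_2/x_1)^(0.75) = p_1/p_2.
Solve for the ratio: x_2/x_1 = [(5/2)·p_1/p_2]^(4/3).
Substitute x_2 = (x_2/x_1)·x_1 into the budget: x_1* = m/(p_1 + p_2·(x_2/x_1)).
Numerically x_2/x_1 = 5.690179, so x_1* = 98/(14 + 9.5·5.690179) = 1.44 and x_2* = 5.690179·1.44 = 8.1937.

x_2* = 8.1937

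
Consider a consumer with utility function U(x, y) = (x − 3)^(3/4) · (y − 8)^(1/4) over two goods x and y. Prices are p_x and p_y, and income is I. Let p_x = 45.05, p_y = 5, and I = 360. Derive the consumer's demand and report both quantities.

x* = 6.0774, y* = 17.2425

Let x' = x−3, y' = y−8. MRS = 3·y'/x' = p_x/p_y.
Substituting into the budget: x* = 3 + 0.75·(I − 3·p_x − 8·p_y)/p_x, and y* = 8 + 0.25·(…)/p_y.
Discretionary income = 360 − 3·45.05 − 8·5 = 184.85; x* = 3 + 0.75·184.85/45.05 = 6.0774; y* = 8 + 0.25·184.85/5 = 17.2425.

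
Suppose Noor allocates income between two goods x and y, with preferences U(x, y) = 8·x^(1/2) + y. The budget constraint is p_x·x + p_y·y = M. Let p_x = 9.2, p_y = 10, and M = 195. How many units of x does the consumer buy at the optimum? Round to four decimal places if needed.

x* = 18.9036

Utility is quasi-linear in y; the FOC for x is 4/√x = p_x/p_y.
Thus x* = (4·p_y/p_x)² — independent of M — with the rest of income spent on y.
Plugging in: x* = (4·10/9.2)² = 18.9036.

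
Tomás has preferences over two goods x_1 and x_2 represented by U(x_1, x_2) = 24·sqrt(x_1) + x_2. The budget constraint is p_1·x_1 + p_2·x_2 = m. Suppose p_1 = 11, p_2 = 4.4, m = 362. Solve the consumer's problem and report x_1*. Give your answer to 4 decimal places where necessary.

Set MRS = p_1/p_2: 12·x_1^(−1/2) = p_1/p_2.
Thus x_1* = (12·p_2/p_1)² — independent of m — with the rest of income spent on x_2.
Plugging in: x_1* = (12·4.4/11)² = 23.04.

x_1* = 23.04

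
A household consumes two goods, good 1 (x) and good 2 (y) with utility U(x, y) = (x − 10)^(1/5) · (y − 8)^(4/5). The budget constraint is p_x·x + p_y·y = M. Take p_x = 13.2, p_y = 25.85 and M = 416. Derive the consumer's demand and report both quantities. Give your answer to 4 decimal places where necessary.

After buying the subsistence bundle (10, 8), a share 0.2 of the remaining income goes to x: x* = 10 + 0.2·(M − 10p_x − 8p_y)/p_x.
Discretionary income = 416 − 10·13.2 − 8·25.85 = 77.2; x* = 10 + 0.2·77.2/13.2 = 11.1697; y* = 8 + 0.8·77.2/25.85 = 10.3892.

x* = 11.1697, y* = 10.3892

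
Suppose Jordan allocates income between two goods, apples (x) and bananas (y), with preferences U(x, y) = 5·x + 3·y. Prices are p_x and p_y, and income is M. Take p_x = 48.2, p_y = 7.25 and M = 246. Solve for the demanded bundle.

Perfect substitutes: compare marginal utility per dollar. 5/p_x vs 3/p_y → 0.1037 vs 0.4138.
y gives more utility per dollar, so spend all income on y: y* = M/p_y, x* = 0.
Numerically: x* = 0, y* = 33.931.

x* = 0, y* = 33.931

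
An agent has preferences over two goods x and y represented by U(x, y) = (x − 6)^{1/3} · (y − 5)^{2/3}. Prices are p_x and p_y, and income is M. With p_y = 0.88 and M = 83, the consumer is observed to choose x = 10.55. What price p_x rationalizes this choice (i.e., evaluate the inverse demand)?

Let x' = x−6, y' = y−5. MRS = (1/2)·y'/x' = p_x/p_y.
Substituting into the budget: x* = 6 + 1/3·(M − 6·p_x − 5·p_y)/p_x, and y* = 5 + 2/3·(…)/p_y.
Set x* = 10.55 in the demand function and solve for p_x: p_x = 4.

p_x = 4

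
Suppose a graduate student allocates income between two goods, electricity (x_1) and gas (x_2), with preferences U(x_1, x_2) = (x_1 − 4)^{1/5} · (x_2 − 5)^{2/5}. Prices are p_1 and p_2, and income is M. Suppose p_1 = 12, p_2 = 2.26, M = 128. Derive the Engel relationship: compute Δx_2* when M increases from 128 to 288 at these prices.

Δx_2* = 47.1976

Let x_1' = x_1−4, x_2' = x_2−5. MRS = (1/2)·x_2'/x_1' = p_1/p_2.
Substituting into the budget: x_1* = 4 + 1/3·(M − 4·p_1 − 5·p_2)/p_1, and x_2* = 5 + 2/3·(…)/p_2.
Discretionary income = 128 − 4·12 − 5·2.26 = 68.7; x_2* = 5 + 2/3·68.7/2.26 = 25.2655.
At M' = 288: x_2* = 72.4631. Change: 72.4631 − 25.2655 = 47.1976.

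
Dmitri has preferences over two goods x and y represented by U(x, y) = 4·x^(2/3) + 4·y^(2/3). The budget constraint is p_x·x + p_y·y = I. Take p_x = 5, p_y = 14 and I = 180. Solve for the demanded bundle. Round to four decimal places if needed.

x* = 31.9276, y* = 1.4544

MU_x ∝ 4·x^(-1/3), MU_y ∝ 4·y^(-1/3), so MRS = (y/x)^(1/3) = p_x/p_y.
Hence y/x = (p_x/p_y)^(1/(1/3)), i.e. raised to the 3 power.
With the ratio pinned down, the budget gives x* = I/(p_x + p_y·(y/x)) and y* = (y/x)·x*.
Numerically y/x = 0.045554, so x* = 180/(5 + 14·0.045554) = 31.9276 and y* = 0.045554·31.9276 = 1.4544.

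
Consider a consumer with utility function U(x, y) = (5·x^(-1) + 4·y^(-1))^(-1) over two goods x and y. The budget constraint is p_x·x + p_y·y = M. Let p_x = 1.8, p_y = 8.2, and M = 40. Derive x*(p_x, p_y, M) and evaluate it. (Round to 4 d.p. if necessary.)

MU_x ∝ 5·x^(-2), MU_y ∝ 4·y^(-2), so MRS = (5/4)·(y/x)^(2) = p_x/p_y.
Hence y/x = ((4/5)·p_x/p_y)^(1/(2)), i.e. raised to the 0.5 power.
With the ratio pinned down, the budget gives x* = M/(p_x + p_y·(y/x)) and y* = (y/x)·x*.
Numerically y/x = 0.419058, so x* = 40/(1.8 + 8.2·0.419058) = 7.639.

x* = 7.639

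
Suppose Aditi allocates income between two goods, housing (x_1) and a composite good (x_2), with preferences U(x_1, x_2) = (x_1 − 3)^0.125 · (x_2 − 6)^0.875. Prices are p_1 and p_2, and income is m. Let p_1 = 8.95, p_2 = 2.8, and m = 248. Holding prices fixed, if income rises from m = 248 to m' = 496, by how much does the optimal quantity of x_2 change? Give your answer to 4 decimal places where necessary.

Δx_2* = 77.5

MRS = (1/7)·(x_2−6)/(x_1−3). Tangency with p_1/p_2 gives x_2−6 = 7·(p_1/p_2)·(x_1−3).
After buying the subsistence bundle (3, 6), a share 0.125 of the remaining income goes to x_1: x_1* = 3 + 0.125·(m − 3p_1 − 6p_2)/p_1.
Discretionary income = 248 − 3·8.95 − 6·2.8 = 204.35; x_2* = 6 + 0.875·204.35/2.8 = 69.8594.
At m' = 496: x_2* = 147.3594. Change: 147.3594 − 69.8594 = 77.5.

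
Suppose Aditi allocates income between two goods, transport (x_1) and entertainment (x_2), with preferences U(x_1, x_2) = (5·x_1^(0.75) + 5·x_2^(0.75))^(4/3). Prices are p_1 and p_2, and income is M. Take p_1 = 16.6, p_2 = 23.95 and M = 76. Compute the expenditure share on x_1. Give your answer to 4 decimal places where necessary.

share on x_1 = 0.7502

MRS = MU_x_1/MU_x_2 = (x_2/x_1)^(0.25). Set equal to p_1/p_2.
Solve for the ratio: x_2/x_1 = [p_1/p_2]^(4).
Substitute x_2 = (x_2/x_1)·x_1 into the budget: x_1* = M/(p_1 + p_2·(x_2/x_1)).
Numerically x_2/x_1 = 0.230786, so x_1* = 76/(16.6 + 23.95·0.230786) = 3.4347 and x_2* = 0.230786·3.4347 = 0.7927.
Expenditure on x_1: 16.6·3.4347 = 57.0155; share = 0.7502.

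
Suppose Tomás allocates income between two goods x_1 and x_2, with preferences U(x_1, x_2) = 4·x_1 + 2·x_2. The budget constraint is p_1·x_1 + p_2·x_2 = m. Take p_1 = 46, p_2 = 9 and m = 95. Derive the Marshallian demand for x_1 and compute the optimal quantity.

Linear utility — the consumer picks whichever good has higher MU/price: 4/46 = 0.087 vs 2/9 = 0.2222.
x_2 gives more utility per dollar, so spend all income on x_2: x_2* = m/p_2, x_1* = 0.
Numerically: x_1* = 0, x_2* = 10.5556.

x_1* = 0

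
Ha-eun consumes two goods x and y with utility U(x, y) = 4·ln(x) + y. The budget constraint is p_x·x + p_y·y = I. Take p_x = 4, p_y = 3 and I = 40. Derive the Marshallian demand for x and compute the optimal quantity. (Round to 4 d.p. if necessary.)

x* = 3

Set MRS = p_x/p_y: (4/x)/1 = p_x/p_y.
So x*(p_x,p_y) = 4·p_y/p_x, independent of income; and y* = (I − 4·p_y)/p_y.
At the given prices: x* = 4·3/4 = 3.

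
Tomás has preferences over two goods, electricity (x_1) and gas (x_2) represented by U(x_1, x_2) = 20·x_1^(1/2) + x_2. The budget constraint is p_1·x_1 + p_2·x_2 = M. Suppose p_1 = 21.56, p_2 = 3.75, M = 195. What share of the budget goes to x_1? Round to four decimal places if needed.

Set MRS = p_1/p_2: 10·x_1^(−1/2) = p_1/p_2.
Solve: √x_1 = 10·p_2/p_1, so x_1*(p_1,p_2) = (10·p_2/p_1)², and x_2* = (M − p_1·x_1*)/p_2.
Plugging in: x_1* = (10·3.75/21.56)² = 3.0253, x_2* = 34.6067.
Expenditure on x_1: 21.56·3.0253 = 65.225; share = 0.3345.

share on x_1 = 0.3345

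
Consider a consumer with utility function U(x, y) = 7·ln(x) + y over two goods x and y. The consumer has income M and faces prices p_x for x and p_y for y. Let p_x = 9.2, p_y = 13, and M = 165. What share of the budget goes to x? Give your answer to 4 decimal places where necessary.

share on x = 0.5515

Set MRS = p_x/p_y: (7/x)/1 = p_x/p_y.
So x*(p_x,p_y) = 7·p_y/p_x, independent of income; and y* = (M − 7·p_y)/p_y.
At the given prices: x* = 7·13/9.2 = 9.8913, and y* = 5.6923.
Expenditure on x: 9.2·9.8913 = 91; share = 0.5515.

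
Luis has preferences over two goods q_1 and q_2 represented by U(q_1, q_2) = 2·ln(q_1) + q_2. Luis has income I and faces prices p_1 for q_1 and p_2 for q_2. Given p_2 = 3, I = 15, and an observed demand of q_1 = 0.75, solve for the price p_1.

p_1 = 8

Set MRS = p_1/p_2: (2/q_1)/1 = p_1/p_2.
So q_1*(p_1,p_2) = 2·p_2/p_1, independent of income; and q_2* = (I − 2·p_2)/p_2.
Set q_1* = 0.75 in the demand function and solve for p_1: p_1 = 8.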